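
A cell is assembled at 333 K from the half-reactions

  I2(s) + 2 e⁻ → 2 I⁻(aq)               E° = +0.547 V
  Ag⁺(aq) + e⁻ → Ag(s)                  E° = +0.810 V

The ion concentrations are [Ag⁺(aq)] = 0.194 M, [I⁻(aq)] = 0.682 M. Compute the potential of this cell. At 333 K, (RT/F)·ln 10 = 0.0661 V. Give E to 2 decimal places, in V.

+0.20 V

Since E°(Ag⁺/Ag) > E°(I₂/I⁻), Ag⁺/Ag serves as the cathode.
E°cell = +0.810 − (+0.547) = +0.263 V, with n = 2 electrons transferred.
Balancing gives 2 Ag⁺(aq) + 2 I⁻(aq) → 2 Ag(s) + I2(s); hence Q = 1 / ([Ag⁺(aq)]^2·[I⁻(aq)]^2) = 57.1 (log Q = 1.757).
E = E° − (0.0661/n)·log Q = +0.263 − (0.0661/2)(1.757) = +0.20 V.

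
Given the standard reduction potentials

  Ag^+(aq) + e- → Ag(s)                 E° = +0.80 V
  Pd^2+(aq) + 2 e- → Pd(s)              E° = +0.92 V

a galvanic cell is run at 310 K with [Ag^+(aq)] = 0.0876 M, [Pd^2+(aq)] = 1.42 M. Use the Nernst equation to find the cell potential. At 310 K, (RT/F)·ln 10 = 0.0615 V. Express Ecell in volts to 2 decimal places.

Pd²⁺/Pd is reduced (cathode, E° = +0.92 V) and Ag⁺/Ag is oxidized (anode).
E°cell = E°cat − E°an = +0.92 − (+0.80) = +0.12 V; n = 2.
Balancing gives Pd^2+(aq) + 2 Ag(s) → Pd(s) + 2 Ag^+(aq); hence Q = [Ag^+(aq)]^2 / [Pd^2+(aq)] = 0.0054 (log Q = −2.267).
E = E° − (0.0615/n)·log Q = +0.12 − (0.0615/2)(−2.267) = +0.19 V.

+0.19 V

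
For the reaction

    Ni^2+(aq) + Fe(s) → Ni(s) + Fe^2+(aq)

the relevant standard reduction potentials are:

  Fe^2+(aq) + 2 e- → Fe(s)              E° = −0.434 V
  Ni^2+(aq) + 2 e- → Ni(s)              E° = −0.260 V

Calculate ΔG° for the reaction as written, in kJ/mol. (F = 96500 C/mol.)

−33.6 kJ/mol

In the reaction as written Ni^2+(aq) is reduced, so the Ni²⁺/Ni couple is the cathode and Fe²⁺/Fe is the anode.
E°cell = −0.260 − (−0.434) = +0.174 V; balancing electrons gives n = 2.
ΔG° = −nFE°cell = −(2)(96500)(+0.174) J/mol = −33.6 kJ/mol.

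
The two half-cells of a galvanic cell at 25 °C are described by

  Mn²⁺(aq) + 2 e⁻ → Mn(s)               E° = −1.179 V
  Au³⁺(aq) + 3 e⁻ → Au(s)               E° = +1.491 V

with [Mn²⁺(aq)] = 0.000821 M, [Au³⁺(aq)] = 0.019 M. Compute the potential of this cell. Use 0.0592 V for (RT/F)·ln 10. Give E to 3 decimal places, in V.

Au³⁺/Au is reduced (cathode, E° = +1.491 V) and Mn²⁺/Mn is oxidized (anode).
E°cell = +1.491 − (−1.179) = +2.670 V, with n = 6 electrons transferred.
For the overall reaction 2 Au³⁺(aq) + 3 Mn(s) → 2 Au(s) + 3 Mn²⁺(aq), Q = [Mn²⁺(aq)]^3 / [Au³⁺(aq)]^2 = 1.53×10^−6, giving log Q = −5.814.
By the Nernst equation, E = +2.670 − (0.0592/6)·(−5.814) = +2.727 V.

+2.727 V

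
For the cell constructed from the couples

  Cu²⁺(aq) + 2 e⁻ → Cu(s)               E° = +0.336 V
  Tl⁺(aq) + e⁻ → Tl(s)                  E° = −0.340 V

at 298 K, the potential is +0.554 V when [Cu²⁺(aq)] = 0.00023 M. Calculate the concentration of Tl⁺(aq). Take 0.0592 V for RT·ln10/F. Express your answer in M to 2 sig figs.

1.7 M

With Cu²⁺/Cu at the cathode and Tl⁺/Tl at the anode, E°cell = +0.336 − (−0.340) = +0.676 V (n = 2).
Since E = E° − (0.0592/n)·log Q, log Q = n(E° − E)/0.0592 = 4.122.
The balanced reaction is Cu²⁺(aq) + 2 Tl(s) → Cu(s) + 2 Tl⁺(aq), so Q = [Tl⁺(aq)]^2 / [Cu²⁺(aq)].
Substituting the known concentrations and solving, log [Tl⁺(aq)] = 0.242 and [Tl⁺(aq)] = 1.7 M.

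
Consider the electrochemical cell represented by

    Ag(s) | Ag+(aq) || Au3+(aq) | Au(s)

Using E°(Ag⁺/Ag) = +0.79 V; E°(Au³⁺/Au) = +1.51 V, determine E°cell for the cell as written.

By convention the left-hand electrode in cell notation is the anode (oxidation) and the right-hand electrode is the cathode (reduction).
E°cell = E°(right) − E°(left) = +1.51 − (+0.79) = +0.72 V.

+0.72 V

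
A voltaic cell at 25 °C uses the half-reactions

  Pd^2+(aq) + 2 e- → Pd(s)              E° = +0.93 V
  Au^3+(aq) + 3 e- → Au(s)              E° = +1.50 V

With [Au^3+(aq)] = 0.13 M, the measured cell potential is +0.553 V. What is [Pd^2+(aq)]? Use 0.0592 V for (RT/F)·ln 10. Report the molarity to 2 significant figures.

0.96 M

Au³⁺/Au is the cathode (higher E°); E°cell = +1.50 − (+0.93) = +0.57 V with n = 6.
Since E = E° − (0.0592/n)·log Q, log Q = n(E° − E)/0.0592 = 1.723.
For 2 Au^3+(aq) + 3 Pd(s) → 2 Au(s) + 3 Pd^2+(aq), the reaction quotient is Q = [Pd^2+(aq)]^3 / [Au^3+(aq)]^2.
Solving for the unknown gives log [Pd^2+(aq)] = −0.016, so [Pd^2+(aq)] ≈ 0.96 M.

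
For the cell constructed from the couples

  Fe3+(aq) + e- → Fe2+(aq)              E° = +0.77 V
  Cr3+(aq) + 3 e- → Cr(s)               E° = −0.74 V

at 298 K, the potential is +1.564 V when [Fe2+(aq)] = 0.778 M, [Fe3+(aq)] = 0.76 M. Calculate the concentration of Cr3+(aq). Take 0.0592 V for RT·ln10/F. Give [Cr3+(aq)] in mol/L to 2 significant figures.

With Fe³⁺/Fe²⁺ at the cathode and Cr³⁺/Cr at the anode, E°cell = +0.77 − (−0.74) = +1.51 V (n = 3).
From the Nernst equation, log Q = n(E° − E)/0.0592 = 3·(+1.51 − (+1.564))/0.0592 = −2.736.
Balancing electrons gives 3 Fe3+(aq) + Cr(s) → 3 Fe2+(aq) + Cr3+(aq); thus Q = ([Fe2+(aq)]^3·[Cr3+(aq)]) / [Fe3+(aq)]^3.
Isolating [Cr3+(aq)] in Q = 10^{−2.736} yields log [Cr3+(aq)] = −2.766, i.e. 0.0017 M.

0.0017 M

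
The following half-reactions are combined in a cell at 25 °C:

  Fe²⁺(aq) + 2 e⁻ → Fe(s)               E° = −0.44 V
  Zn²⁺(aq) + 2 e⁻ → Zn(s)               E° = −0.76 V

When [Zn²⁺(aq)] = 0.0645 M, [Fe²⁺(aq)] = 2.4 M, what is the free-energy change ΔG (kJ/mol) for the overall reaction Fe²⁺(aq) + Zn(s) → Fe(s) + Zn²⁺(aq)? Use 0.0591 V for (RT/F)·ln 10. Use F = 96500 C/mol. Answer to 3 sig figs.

−70.7 kJ/mol

With Fe²⁺/Fe reduced at the cathode, E°cell = −0.44 − (−0.76) = +0.32 V and n = 2.
The reaction quotient is [Zn²⁺(aq)] / [Fe²⁺(aq)] = 0.0269; by Nernst, E = +0.32 − (0.0591/2)(−1.571) = +0.3664 V.
Then ΔG = −nFE = −2 × 96500 × +0.3664 J/mol = −70.7 kJ/mol.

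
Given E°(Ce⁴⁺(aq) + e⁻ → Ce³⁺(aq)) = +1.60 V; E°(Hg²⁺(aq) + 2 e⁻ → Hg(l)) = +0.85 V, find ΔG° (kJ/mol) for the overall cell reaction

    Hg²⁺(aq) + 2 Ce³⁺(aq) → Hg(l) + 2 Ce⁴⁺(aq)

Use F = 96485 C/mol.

In the reaction as written Hg²⁺(aq) is reduced, so the Hg²⁺/Hg couple is the cathode and Ce⁴⁺/Ce³⁺ is the anode.
E°cell = +0.85 − (+1.60) = −0.75 V; balancing electrons gives n = 2.
ΔG° = −nFE°cell = −(2)(96485)(−0.75) J/mol = +145 kJ/mol.

+145 kJ/mol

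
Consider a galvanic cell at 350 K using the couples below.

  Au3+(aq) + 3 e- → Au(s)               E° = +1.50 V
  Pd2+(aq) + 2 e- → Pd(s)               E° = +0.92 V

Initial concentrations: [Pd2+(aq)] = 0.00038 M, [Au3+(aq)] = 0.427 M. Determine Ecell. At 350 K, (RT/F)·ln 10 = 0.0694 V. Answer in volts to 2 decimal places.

+0.69 V

The Au³⁺/Au couple has the more positive E°, so it is the cathode; Pd²⁺/Pd is the anode.
E°cell = E°cat − E°an = +1.50 − (+0.92) = +0.58 V; n = 6.
Balancing gives 2 Au3+(aq) + 3 Pd(s) → 2 Au(s) + 3 Pd2+(aq); hence Q = [Pd2+(aq)]^3 / [Au3+(aq)]^2 = 3.01×10^−10 (log Q = −9.522).
By the Nernst equation, E = +0.58 − (0.0694/6)·(−9.522) = +0.69 V.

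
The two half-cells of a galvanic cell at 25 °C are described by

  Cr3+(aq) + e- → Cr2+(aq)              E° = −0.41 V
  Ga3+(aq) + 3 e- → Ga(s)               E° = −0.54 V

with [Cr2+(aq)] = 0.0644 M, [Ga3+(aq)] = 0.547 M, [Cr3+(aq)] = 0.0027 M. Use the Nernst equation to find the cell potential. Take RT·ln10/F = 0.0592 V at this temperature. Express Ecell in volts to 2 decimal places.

+0.05 V

Cr³⁺/Cr²⁺ is reduced (cathode, E° = −0.41 V) and Ga³⁺/Ga is oxidized (anode).
E°cell = −0.41 − (−0.54) = +0.13 V, with n = 3 electrons transferred.
For the overall reaction 3 Cr3+(aq) + Ga(s) → 3 Cr2+(aq) + Ga3+(aq), Q = ([Cr2+(aq)]^3·[Ga3+(aq)]) / [Cr3+(aq)]^3 = 7.42×10^3, giving log Q = 3.871.
E = E° − (0.0592/n)·log Q = +0.13 − (0.0592/3)(3.871) = +0.05 V.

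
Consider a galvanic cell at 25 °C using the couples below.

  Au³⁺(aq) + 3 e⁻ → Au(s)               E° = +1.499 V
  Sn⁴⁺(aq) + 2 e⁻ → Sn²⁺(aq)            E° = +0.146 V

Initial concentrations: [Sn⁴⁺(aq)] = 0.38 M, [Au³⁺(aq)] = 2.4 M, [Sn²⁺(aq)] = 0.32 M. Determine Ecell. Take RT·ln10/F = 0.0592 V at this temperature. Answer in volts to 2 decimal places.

+1.36 V

Au³⁺/Au is reduced (cathode, E° = +1.499 V) and Sn⁴⁺/Sn²⁺ is oxidized (anode).
The standard potential is +1.499 − (+0.146) = +1.353 V and the balanced reaction transfers n = 6 electrons.
The balanced reaction is 2 Au³⁺(aq) + 3 Sn²⁺(aq) → 2 Au(s) + 3 Sn⁴⁺(aq), so Q = [Sn⁴⁺(aq)]^3 / ([Au³⁺(aq)]^2·[Sn²⁺(aq)]^3) = 0.291 and log Q = −0.537.
By the Nernst equation, E = +1.353 − (0.0592/6)·(−0.537) = +1.36 V.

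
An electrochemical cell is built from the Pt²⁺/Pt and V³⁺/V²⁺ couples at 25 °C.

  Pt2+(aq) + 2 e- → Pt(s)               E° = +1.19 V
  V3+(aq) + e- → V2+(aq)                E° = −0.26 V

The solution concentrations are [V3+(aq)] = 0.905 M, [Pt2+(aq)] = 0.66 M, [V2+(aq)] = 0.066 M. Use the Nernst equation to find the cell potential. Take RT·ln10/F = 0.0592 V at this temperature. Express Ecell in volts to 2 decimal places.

+1.38 V

The Pt²⁺/Pt couple has the more positive E°, so it is the cathode; V³⁺/V²⁺ is the anode.
The standard potential is +1.19 − (−0.26) = +1.45 V and the balanced reaction transfers n = 2 electrons.
For the overall reaction Pt2+(aq) + 2 V2+(aq) → Pt(s) + 2 V3+(aq), Q = [V3+(aq)]^2 / ([Pt2+(aq)]·[V2+(aq)]^2) = 285, giving log Q = 2.455.
By the Nernst equation, E = +1.45 − (0.0592/2)·(2.455) = +1.38 V.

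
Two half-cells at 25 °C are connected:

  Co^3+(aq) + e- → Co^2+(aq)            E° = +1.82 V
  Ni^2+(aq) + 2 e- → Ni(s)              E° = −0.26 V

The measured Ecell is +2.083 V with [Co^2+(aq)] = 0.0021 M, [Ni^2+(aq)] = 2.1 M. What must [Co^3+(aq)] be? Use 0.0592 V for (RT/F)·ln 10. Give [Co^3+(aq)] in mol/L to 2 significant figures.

0.0034 M

With Co³⁺/Co²⁺ at the cathode and Ni²⁺/Ni at the anode, E°cell = +1.82 − (−0.26) = +2.08 V (n = 2).
Rearranging E = E° − (0.0592/n)·log Q gives log Q = 2(+2.08 − (+2.083))/0.0592 = −0.101.
For 2 Co^3+(aq) + Ni(s) → 2 Co^2+(aq) + Ni^2+(aq), the reaction quotient is Q = ([Co^2+(aq)]^2·[Ni^2+(aq)]) / [Co^3+(aq)]^2.
Isolating [Co^3+(aq)] in Q = 10^{−0.101} yields log [Co^3+(aq)] = −2.466, i.e. 0.0034 M.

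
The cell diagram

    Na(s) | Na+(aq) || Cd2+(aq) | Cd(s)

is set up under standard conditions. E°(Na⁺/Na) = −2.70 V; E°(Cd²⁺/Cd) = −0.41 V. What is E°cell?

By convention the left-hand electrode in cell notation is the anode (oxidation) and the right-hand electrode is the cathode (reduction).
E°cell = E°(right) − E°(left) = −0.41 − (−2.70) = +2.29 V.

+2.29 V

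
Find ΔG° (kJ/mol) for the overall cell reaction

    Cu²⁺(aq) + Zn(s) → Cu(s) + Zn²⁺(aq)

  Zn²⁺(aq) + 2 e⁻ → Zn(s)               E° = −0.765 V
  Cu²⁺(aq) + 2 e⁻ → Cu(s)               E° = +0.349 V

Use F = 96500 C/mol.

−215 kJ/mol

In the reaction as written Cu²⁺(aq) is reduced, so the Cu²⁺/Cu couple is the cathode and Zn²⁺/Zn is the anode.
E°cell = +0.349 − (−0.765) = +1.114 V; balancing electrons gives n = 2.
ΔG° = −nFE°cell = −(2)(96500)(+1.114) J/mol = −215 kJ/mol.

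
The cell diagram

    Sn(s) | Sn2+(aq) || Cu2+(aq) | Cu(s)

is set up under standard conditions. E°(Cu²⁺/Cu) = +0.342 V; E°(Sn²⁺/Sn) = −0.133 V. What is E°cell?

By convention the left-hand electrode in cell notation is the anode (oxidation) and the right-hand electrode is the cathode (reduction).
E°cell = E°(right) − E°(left) = +0.342 − (−0.133) = +0.475 V.

+0.475 V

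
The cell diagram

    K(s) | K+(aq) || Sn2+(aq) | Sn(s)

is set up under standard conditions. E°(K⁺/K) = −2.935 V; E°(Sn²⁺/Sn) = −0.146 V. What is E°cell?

By convention the left-hand electrode in cell notation is the anode (oxidation) and the right-hand electrode is the cathode (reduction).
E°cell = E°(right) − E°(left) = −0.146 − (−2.935) = +2.789 V.

+2.789 V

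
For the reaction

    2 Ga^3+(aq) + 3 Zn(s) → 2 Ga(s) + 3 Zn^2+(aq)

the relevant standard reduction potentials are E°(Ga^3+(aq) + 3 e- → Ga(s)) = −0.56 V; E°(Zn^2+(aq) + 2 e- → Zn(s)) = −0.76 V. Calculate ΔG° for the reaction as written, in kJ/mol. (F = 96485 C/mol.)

In the reaction as written Ga^3+(aq) is reduced, so the Ga³⁺/Ga couple is the cathode and Zn²⁺/Zn is the anode.
E°cell = −0.56 − (−0.76) = +0.20 V; balancing electrons gives n = 6.
ΔG° = −nFE°cell = −(6)(96485)(+0.20) J/mol = −116 kJ/mol.

−116 kJ/mol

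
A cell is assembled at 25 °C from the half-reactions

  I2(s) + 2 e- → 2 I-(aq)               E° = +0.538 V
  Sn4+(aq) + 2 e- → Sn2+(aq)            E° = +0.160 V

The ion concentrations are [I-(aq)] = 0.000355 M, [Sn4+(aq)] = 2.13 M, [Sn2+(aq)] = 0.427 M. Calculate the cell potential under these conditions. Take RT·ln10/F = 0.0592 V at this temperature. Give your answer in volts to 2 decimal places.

Since E°(I₂/I⁻) > E°(Sn⁴⁺/Sn²⁺), I₂/I⁻ serves as the cathode.
The standard potential is +0.538 − (+0.160) = +0.378 V and the balanced reaction transfers n = 2 electrons.
The balanced reaction is I2(s) + Sn2+(aq) → 2 I-(aq) + Sn4+(aq), so Q = ([I-(aq)]^2·[Sn4+(aq)]) / [Sn2+(aq)] = 6.29×10^−7 and log Q = −6.202.
Applying E = E° − (RT ln10/nF)·log Q gives +0.378 − (0.0592/2)(−6.202) = +0.56 V.

+0.56 V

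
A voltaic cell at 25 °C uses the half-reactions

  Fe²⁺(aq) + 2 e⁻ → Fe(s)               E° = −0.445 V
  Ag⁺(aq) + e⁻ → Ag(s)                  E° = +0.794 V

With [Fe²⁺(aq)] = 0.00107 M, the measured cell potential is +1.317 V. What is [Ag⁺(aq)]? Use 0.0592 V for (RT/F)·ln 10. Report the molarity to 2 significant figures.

0.68 M

With Ag⁺/Ag at the cathode and Fe²⁺/Fe at the anode, E°cell = +0.794 − (−0.445) = +1.239 V (n = 2).
From the Nernst equation, log Q = n(E° − E)/0.0592 = 2·(+1.239 − (+1.317))/0.0592 = −2.635.
Balancing electrons gives 2 Ag⁺(aq) + Fe(s) → 2 Ag(s) + Fe²⁺(aq); thus Q = [Fe²⁺(aq)] / [Ag⁺(aq)]^2.
Isolating [Ag⁺(aq)] in Q = 10^{−2.635} yields log [Ag⁺(aq)] = −0.168, i.e. 0.68 M.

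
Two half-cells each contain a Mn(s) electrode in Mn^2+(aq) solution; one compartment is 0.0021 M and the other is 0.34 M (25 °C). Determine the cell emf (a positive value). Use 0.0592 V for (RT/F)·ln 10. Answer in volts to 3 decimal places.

0.065 V

For a concentration cell E°cell = 0, since both electrodes use the same couple.
The compartment with the higher Mn^2+(aq) concentration (0.34 M) acts as the cathode; ions are reduced there and produced at the dilute (0.0021 M) anode.
With n = 2, Ecell = −(0.0592/2)·log([dilute]/[conc]) = −(0.0592/2)·log(0.0021/0.34) = +0.065 V.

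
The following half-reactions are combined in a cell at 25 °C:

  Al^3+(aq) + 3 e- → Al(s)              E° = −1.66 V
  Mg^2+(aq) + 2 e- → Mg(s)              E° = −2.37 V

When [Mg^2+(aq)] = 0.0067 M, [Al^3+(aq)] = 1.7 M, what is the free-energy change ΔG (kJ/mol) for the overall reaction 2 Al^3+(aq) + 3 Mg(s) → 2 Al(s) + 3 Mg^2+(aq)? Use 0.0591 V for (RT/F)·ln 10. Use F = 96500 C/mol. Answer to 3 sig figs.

E°cell = −1.66 − (−2.37) = +0.71 V; the balanced reaction transfers n = 6 electrons.
The reaction quotient is [Mg^2+(aq)]^3 / [Al^3+(aq)]^2 = 1.04×10^−7; by Nernst, E = +0.71 − (0.0591/6)(−6.983) = +0.7788 V.
Finally ΔG = −nFE = −(6)(96500 C/mol)(+0.7788 V) = −451 kJ/mol.

−451 kJ/mol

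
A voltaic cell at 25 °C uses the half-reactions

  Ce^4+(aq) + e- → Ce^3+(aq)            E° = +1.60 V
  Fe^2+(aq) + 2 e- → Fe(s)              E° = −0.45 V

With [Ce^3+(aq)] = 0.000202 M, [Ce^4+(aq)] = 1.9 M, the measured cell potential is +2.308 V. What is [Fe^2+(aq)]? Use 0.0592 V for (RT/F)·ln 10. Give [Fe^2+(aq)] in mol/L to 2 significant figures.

0.17 M

With Ce⁴⁺/Ce³⁺ at the cathode and Fe²⁺/Fe at the anode, E°cell = +1.60 − (−0.45) = +2.05 V (n = 2).
From the Nernst equation, log Q = n(E° − E)/0.0592 = 2·(+2.05 − (+2.308))/0.0592 = −8.716.
For 2 Ce^4+(aq) + Fe(s) → 2 Ce^3+(aq) + Fe^2+(aq), the reaction quotient is Q = ([Ce^3+(aq)]^2·[Fe^2+(aq)]) / [Ce^4+(aq)]^2.
Substituting the known concentrations and solving, log [Fe^2+(aq)] = −0.769 and [Fe^2+(aq)] = 0.17 M.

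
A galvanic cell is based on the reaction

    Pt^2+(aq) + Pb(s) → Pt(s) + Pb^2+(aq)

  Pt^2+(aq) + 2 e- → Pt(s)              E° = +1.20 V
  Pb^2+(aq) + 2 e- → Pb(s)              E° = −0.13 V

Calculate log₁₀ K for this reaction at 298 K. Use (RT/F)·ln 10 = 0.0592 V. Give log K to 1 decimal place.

The Pt²⁺/Pt couple is reduced (cathode); E°cell = +1.20 − (−0.13) = +1.33 V with n = 2.
At equilibrium E = 0, so log K = nE°cell / 0.0592 = (2)(+1.33) / 0.0592 = 44.9.

log K = 44.9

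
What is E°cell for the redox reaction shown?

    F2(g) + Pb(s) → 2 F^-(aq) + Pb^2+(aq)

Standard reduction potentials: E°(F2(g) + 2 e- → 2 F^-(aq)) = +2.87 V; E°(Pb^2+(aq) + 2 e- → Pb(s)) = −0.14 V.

+3.01 V

In the reaction as written, F2(g) is reduced (cathode) and Pb^2+(aq) is produced by oxidation at the anode.
E°cell = E°(cathode) − E°(anode) = +2.87 − (−0.14) = +3.01 V.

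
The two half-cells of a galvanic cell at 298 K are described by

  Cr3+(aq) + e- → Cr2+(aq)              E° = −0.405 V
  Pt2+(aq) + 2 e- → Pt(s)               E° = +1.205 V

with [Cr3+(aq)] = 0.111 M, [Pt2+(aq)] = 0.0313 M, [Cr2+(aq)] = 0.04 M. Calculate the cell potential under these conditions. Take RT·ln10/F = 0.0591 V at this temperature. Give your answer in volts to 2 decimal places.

+1.54 V

The Pt²⁺/Pt couple has the more positive E°, so it is the cathode; Cr³⁺/Cr²⁺ is the anode.
E°cell = +1.205 − (−0.405) = +1.610 V, with n = 2 electrons transferred.
For the overall reaction Pt2+(aq) + 2 Cr2+(aq) → Pt(s) + 2 Cr3+(aq), Q = [Cr3+(aq)]^2 / ([Pt2+(aq)]·[Cr2+(aq)]^2) = 246, giving log Q = 2.391.
By the Nernst equation, E = +1.610 − (0.0591/2)·(2.391) = +1.54 V.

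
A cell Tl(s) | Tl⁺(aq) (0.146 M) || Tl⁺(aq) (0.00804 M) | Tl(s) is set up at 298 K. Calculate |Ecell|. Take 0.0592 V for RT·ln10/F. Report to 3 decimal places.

0.075 V

For a concentration cell E°cell = 0, since both electrodes use the same couple.
The compartment with the higher Tl⁺(aq) concentration (0.146 M) acts as the cathode; ions are reduced there and produced at the dilute (0.00804 M) anode.
With n = 1, Ecell = −(0.0592/1)·log([dilute]/[conc]) = −(0.0592/1)·log(0.00804/0.146) = +0.075 V.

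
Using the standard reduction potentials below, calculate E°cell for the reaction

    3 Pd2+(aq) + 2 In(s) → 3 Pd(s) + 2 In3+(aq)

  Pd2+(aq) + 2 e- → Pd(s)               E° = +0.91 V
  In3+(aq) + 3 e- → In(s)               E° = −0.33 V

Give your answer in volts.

Pd2+(aq) gains electrons, so the Pd²⁺/Pd couple is the cathode; the In³⁺/In couple is the anode.
E°cell = E°(cathode) − E°(anode) = +0.91 − (−0.33) = +1.24 V.
The positive value indicates the reaction is spontaneous as written.

+1.24 V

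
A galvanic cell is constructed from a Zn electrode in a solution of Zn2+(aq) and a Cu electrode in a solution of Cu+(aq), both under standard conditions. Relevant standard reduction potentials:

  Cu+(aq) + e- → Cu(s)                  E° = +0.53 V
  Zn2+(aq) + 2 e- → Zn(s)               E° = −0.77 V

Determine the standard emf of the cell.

+1.30 V

Of the two couples in this cell, the one with the more positive reduction potential is reduced at the cathode: here that is Cu⁺/Cu (+0.53 V); Zn²⁺/Zn (−0.77 V) is the anode.
E°cell = E°(cathode) − E°(anode) = +0.53 − (−0.77) = +1.30 V.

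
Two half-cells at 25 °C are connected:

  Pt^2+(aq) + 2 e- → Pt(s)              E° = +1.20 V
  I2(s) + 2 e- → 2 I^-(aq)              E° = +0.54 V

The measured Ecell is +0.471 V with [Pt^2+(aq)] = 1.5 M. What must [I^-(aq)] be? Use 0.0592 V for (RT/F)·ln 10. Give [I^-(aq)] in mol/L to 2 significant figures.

0.00052 M

With Pt²⁺/Pt at the cathode and I₂/I⁻ at the anode, E°cell = +1.20 − (+0.54) = +0.66 V (n = 2).
Since E = E° − (0.0592/n)·log Q, log Q = n(E° − E)/0.0592 = 6.385.
For Pt^2+(aq) + 2 I^-(aq) → Pt(s) + I2(s), the reaction quotient is Q = 1 / ([Pt^2+(aq)]·[I^-(aq)]^2).
Isolating [I^-(aq)] in Q = 10^{6.385} yields log [I^-(aq)] = −3.281, i.e. 0.00052 M.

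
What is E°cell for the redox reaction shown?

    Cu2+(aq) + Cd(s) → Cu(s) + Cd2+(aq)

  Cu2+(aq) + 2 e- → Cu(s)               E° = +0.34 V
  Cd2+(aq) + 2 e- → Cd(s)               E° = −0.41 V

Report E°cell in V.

In the reaction as written, Cu2+(aq) is reduced (cathode) and Cd2+(aq) is produced by oxidation at the anode.
E°cell = E°(cathode) − E°(anode) = +0.34 − (−0.41) = +0.75 V.

+0.75 V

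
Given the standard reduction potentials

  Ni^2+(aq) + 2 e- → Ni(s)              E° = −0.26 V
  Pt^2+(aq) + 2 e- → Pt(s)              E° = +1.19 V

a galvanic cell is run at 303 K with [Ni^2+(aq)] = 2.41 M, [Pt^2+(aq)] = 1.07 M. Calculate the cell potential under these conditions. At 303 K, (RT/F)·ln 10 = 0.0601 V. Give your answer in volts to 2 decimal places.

Since E°(Pt²⁺/Pt) > E°(Ni²⁺/Ni), Pt²⁺/Pt serves as the cathode.
E°cell = +1.19 − (−0.26) = +1.45 V, with n = 2 electrons transferred.
For the overall reaction Pt^2+(aq) + Ni(s) → Pt(s) + Ni^2+(aq), Q = [Ni^2+(aq)] / [Pt^2+(aq)] = 2.25, giving log Q = 0.353.
E = E° − (0.0601/n)·log Q = +1.45 − (0.0601/2)(0.353) = +1.44 V.

+1.44 V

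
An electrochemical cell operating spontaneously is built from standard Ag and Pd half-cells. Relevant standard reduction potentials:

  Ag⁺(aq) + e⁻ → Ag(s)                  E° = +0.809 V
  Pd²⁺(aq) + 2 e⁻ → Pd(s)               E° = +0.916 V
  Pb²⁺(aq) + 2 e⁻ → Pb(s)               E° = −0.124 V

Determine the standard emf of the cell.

+0.107 V

The Pd²⁺/Pd couple has the higher E°, so Pd ion is reduced (cathode) and Ag is oxidized (anode).
E°cell = E°(cathode) − E°(anode) = +0.916 − (+0.809) = +0.107 V.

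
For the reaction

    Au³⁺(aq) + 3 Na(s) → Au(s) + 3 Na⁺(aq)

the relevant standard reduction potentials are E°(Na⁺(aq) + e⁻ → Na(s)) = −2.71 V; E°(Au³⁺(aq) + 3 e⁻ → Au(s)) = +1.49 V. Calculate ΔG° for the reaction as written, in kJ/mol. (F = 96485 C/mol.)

−1216 kJ/mol

In the reaction as written Au³⁺(aq) is reduced, so the Au³⁺/Au couple is the cathode and Na⁺/Na is the anode.
E°cell = +1.49 − (−2.71) = +4.20 V; balancing electrons gives n = 3.
ΔG° = −nFE°cell = −(3)(96485)(+4.20) J/mol = −1216 kJ/mol.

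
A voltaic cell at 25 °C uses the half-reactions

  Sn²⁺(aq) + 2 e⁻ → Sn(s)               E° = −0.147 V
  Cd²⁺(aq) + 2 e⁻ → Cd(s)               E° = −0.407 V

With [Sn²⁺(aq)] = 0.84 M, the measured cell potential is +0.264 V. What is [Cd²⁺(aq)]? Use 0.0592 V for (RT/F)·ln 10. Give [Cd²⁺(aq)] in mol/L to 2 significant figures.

0.62 M

The Sn²⁺/Sn couple has the larger reduction potential, so it is the cathode: E°cell = −0.147 − (−0.407) = +0.260 V and n = 2.
Rearranging E = E° − (0.0592/n)·log Q gives log Q = 2(+0.260 − (+0.264))/0.0592 = −0.135.
Balancing electrons gives Sn²⁺(aq) + Cd(s) → Sn(s) + Cd²⁺(aq); thus Q = [Cd²⁺(aq)] / [Sn²⁺(aq)].
Isolating [Cd²⁺(aq)] in Q = 10^{−0.135} yields log [Cd²⁺(aq)] = −0.211, i.e. 0.62 M.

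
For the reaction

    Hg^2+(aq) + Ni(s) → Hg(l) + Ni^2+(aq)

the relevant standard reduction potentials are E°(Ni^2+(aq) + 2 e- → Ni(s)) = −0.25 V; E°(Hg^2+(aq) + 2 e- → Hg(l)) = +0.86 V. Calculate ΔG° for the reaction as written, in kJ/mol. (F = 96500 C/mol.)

−214 kJ/mol

In the reaction as written Hg^2+(aq) is reduced, so the Hg²⁺/Hg couple is the cathode and Ni²⁺/Ni is the anode.
E°cell = +0.86 − (−0.25) = +1.11 V; balancing electrons gives n = 2.
ΔG° = −nFE°cell = −(2)(96500)(+1.11) J/mol = −214 kJ/mol.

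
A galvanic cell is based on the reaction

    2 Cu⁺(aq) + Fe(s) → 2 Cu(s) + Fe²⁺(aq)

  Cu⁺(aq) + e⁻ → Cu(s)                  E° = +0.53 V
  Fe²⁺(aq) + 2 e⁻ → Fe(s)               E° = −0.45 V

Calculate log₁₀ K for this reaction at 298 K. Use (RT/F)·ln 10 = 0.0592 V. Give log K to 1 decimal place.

The Cu⁺/Cu couple is reduced (cathode); E°cell = +0.53 − (−0.45) = +0.98 V with n = 2.
At equilibrium E = 0, so log K = nE°cell / 0.0592 = (2)(+0.98) / 0.0592 = 33.1.

log K = 33.1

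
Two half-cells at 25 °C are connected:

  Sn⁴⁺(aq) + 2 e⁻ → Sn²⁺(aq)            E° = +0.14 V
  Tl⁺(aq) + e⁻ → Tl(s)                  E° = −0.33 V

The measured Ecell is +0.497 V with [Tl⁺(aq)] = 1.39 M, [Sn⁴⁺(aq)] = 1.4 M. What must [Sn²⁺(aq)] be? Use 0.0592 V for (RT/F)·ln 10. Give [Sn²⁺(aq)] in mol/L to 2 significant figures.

0.089 M

With Sn⁴⁺/Sn²⁺ at the cathode and Tl⁺/Tl at the anode, E°cell = +0.14 − (−0.33) = +0.47 V (n = 2).
Since E = E° − (0.0592/n)·log Q, log Q = n(E° − E)/0.0592 = −0.912.
Balancing electrons gives Sn⁴⁺(aq) + 2 Tl(s) → Sn²⁺(aq) + 2 Tl⁺(aq); thus Q = ([Sn²⁺(aq)]·[Tl⁺(aq)]^2) / [Sn⁴⁺(aq)].
Solving for the unknown gives log [Sn²⁺(aq)] = −1.052, so [Sn²⁺(aq)] ≈ 0.089 M.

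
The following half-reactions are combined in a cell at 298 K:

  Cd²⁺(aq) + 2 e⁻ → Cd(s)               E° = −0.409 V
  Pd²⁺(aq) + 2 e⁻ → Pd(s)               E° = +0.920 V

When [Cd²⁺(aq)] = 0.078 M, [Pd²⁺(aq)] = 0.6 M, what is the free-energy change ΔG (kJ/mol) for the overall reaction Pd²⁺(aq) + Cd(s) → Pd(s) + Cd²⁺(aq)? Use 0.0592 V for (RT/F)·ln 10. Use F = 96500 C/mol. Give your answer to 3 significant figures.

With Pd²⁺/Pd reduced at the cathode, E°cell = +0.920 − (−0.409) = +1.329 V and n = 2.
Q = [Cd²⁺(aq)] / [Pd²⁺(aq)] = 0.13, so log Q = −0.886 and E = +1.329 − (0.0592/2)(−0.886) = +1.3552 V.
Then ΔG = −nFE = −2 × 96500 × +1.3552 J/mol = −262 kJ/mol.

−262 kJ/mol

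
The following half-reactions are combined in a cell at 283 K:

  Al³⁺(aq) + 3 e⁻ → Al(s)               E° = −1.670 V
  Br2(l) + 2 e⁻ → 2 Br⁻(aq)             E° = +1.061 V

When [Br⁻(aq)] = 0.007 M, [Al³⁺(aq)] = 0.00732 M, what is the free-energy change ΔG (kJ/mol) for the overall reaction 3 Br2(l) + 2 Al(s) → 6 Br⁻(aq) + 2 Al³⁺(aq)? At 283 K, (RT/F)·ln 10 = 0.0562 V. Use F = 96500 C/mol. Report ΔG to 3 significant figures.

The standard cell potential is +1.061 − (−1.670) = +2.731 V, with n = 6 electrons in the balanced equation.
The reaction quotient is [Br⁻(aq)]^6·[Al³⁺(aq)]^2 = 6.3×10^−18; by Nernst, E = +2.731 − (0.0562/6)(−17.200) = +2.8921 V.
Finally ΔG = −nFE = −(6)(96500 C/mol)(+2.8921 V) = −1670 kJ/mol.

−1670 kJ/mol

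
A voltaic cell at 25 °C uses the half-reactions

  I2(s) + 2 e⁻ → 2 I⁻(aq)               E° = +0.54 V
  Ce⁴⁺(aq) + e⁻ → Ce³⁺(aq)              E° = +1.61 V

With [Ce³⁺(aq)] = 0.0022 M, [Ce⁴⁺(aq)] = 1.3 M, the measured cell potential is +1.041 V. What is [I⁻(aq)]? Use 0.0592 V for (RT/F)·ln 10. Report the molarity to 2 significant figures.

With Ce⁴⁺/Ce³⁺ at the cathode and I₂/I⁻ at the anode, E°cell = +1.61 − (+0.54) = +1.07 V (n = 2).
From the Nernst equation, log Q = n(E° − E)/0.0592 = 2·(+1.07 − (+1.041))/0.0592 = 0.980.
The balanced reaction is 2 Ce⁴⁺(aq) + 2 I⁻(aq) → 2 Ce³⁺(aq) + I2(s), so Q = [Ce³⁺(aq)]^2 / ([Ce⁴⁺(aq)]^2·[I⁻(aq)]^2).
Substituting the known concentrations and solving, log [I⁻(aq)] = −3.262 and [I⁻(aq)] = 0.00055 M.

0.00055 M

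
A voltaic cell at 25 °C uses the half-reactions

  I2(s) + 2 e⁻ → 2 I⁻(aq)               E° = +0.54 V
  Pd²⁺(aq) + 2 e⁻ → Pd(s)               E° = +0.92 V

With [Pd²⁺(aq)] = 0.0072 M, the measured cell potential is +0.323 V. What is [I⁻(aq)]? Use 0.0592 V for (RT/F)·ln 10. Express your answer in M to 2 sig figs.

Pd²⁺/Pd is the cathode (higher E°); E°cell = +0.92 − (+0.54) = +0.38 V with n = 2.
Since E = E° − (0.0592/n)·log Q, log Q = n(E° − E)/0.0592 = 1.926.
Balancing electrons gives Pd²⁺(aq) + 2 I⁻(aq) → Pd(s) + I2(s); thus Q = 1 / ([Pd²⁺(aq)]·[I⁻(aq)]^2).
Solving for the unknown gives log [I⁻(aq)] = 0.108, so [I⁻(aq)] ≈ 1.3 M.

1.3 M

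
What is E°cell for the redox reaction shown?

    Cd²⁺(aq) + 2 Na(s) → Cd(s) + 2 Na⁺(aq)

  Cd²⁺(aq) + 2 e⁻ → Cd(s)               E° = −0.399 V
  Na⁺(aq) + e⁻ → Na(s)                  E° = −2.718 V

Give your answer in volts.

+2.319 V

Cd²⁺(aq) gains electrons, so the Cd²⁺/Cd couple is the cathode; the Na⁺/Na couple is the anode.
E°cell = E°(cathode) − E°(anode) = −0.399 − (−2.718) = +2.319 V.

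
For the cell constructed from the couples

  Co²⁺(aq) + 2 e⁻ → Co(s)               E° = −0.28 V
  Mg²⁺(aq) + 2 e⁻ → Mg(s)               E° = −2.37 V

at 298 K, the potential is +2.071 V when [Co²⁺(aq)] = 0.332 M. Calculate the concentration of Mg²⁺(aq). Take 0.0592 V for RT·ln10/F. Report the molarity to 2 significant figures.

1.5 M

With Co²⁺/Co at the cathode and Mg²⁺/Mg at the anode, E°cell = −0.28 − (−2.37) = +2.09 V (n = 2).
From the Nernst equation, log Q = n(E° − E)/0.0592 = 2·(+2.09 − (+2.071))/0.0592 = 0.642.
The balanced reaction is Co²⁺(aq) + Mg(s) → Co(s) + Mg²⁺(aq), so Q = [Mg²⁺(aq)] / [Co²⁺(aq)].
Substituting the known concentrations and solving, log [Mg²⁺(aq)] = 0.163 and [Mg²⁺(aq)] = 1.5 M.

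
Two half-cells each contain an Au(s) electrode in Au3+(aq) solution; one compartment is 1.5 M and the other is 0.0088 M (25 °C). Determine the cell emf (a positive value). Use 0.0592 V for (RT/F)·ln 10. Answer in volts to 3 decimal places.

0.044 V

For a concentration cell E°cell = 0, since both electrodes use the same couple.
The compartment with the higher Au3+(aq) concentration (1.5 M) acts as the cathode; ions are reduced there and produced at the dilute (0.0088 M) anode.
With n = 3, Ecell = −(0.0592/3)·log([dilute]/[conc]) = −(0.0592/3)·log(0.0088/1.5) = +0.044 V.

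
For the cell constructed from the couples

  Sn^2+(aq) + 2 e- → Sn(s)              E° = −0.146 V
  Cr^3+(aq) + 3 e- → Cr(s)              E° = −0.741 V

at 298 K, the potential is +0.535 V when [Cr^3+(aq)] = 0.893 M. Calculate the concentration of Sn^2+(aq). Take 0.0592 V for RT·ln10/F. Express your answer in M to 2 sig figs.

Sn²⁺/Sn is the cathode (higher E°); E°cell = −0.146 − (−0.741) = +0.595 V with n = 6.
From the Nernst equation, log Q = n(E° − E)/0.0592 = 6·(+0.595 − (+0.535))/0.0592 = 6.081.
Balancing electrons gives 3 Sn^2+(aq) + 2 Cr(s) → 3 Sn(s) + 2 Cr^3+(aq); thus Q = [Cr^3+(aq)]^2 / [Sn^2+(aq)]^3.
Isolating [Sn^2+(aq)] in Q = 10^{6.081} yields log [Sn^2+(aq)] = −2.060, i.e. 0.0087 M.

0.0087 M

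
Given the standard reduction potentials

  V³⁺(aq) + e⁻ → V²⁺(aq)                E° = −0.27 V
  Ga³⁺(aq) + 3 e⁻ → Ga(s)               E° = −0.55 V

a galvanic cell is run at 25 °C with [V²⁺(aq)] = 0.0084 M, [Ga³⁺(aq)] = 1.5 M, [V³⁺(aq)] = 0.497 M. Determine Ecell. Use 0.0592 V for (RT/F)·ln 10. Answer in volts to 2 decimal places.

V³⁺/V²⁺ is reduced (cathode, E° = −0.27 V) and Ga³⁺/Ga is oxidized (anode).
E°cell = −0.27 − (−0.55) = +0.28 V, with n = 3 electrons transferred.
For the overall reaction 3 V³⁺(aq) + Ga(s) → 3 V²⁺(aq) + Ga³⁺(aq), Q = ([V²⁺(aq)]^3·[Ga³⁺(aq)]) / [V³⁺(aq)]^3 = 7.24×10^−6, giving log Q = −5.140.
Applying E = E° − (RT ln10/nF)·log Q gives +0.28 − (0.0592/3)(−5.140) = +0.38 V.

+0.38 V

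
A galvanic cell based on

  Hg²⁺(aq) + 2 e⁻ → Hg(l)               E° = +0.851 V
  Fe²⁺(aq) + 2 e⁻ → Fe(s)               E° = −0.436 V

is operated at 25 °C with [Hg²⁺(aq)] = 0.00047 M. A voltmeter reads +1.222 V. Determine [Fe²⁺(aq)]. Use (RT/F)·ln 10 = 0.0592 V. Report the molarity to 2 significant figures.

0.074 M

The Hg²⁺/Hg couple has the larger reduction potential, so it is the cathode: E°cell = +0.851 − (−0.436) = +1.287 V and n = 2.
Since E = E° − (0.0592/n)·log Q, log Q = n(E° − E)/0.0592 = 2.196.
Balancing electrons gives Hg²⁺(aq) + Fe(s) → Hg(l) + Fe²⁺(aq); thus Q = [Fe²⁺(aq)] / [Hg²⁺(aq)].
Substituting the known concentrations and solving, log [Fe²⁺(aq)] = −1.132 and [Fe²⁺(aq)] = 0.074 M.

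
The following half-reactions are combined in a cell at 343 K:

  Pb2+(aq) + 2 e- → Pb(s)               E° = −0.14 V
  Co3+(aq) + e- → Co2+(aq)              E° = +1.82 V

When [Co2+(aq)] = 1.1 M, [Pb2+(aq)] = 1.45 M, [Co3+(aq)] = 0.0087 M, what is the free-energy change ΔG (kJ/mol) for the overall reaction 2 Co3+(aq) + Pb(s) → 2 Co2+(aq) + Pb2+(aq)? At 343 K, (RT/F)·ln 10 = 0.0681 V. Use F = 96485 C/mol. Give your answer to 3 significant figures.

−350 kJ/mol

With Co³⁺/Co²⁺ reduced at the cathode, E°cell = +1.82 − (−0.14) = +1.96 V and n = 2.
Q = ([Co2+(aq)]^2·[Pb2+(aq)]) / [Co3+(aq)]^2 = 2.32×10^4, so log Q = 4.365 and E = +1.96 − (0.0681/2)(4.365) = +1.8114 V.
Finally ΔG = −nFE = −(2)(96485 C/mol)(+1.8114 V) = −350 kJ/mol.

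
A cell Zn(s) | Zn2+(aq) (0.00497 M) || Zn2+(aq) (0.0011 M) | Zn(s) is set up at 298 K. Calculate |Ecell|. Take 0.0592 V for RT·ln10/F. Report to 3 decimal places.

For a concentration cell E°cell = 0, since both electrodes use the same couple.
The compartment with the higher Zn2+(aq) concentration (0.00497 M) acts as the cathode; ions are reduced there and produced at the dilute (0.0011 M) anode.
With n = 2, Ecell = −(0.0592/2)·log([dilute]/[conc]) = −(0.0592/2)·log(0.0011/0.00497) = +0.019 V.

0.019 V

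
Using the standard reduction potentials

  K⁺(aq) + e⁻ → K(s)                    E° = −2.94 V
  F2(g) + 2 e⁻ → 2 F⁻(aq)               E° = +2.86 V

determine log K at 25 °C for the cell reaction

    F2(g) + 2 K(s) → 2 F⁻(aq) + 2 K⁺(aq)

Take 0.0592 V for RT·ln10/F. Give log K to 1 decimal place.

log K = 195.9

The F₂/F⁻ couple is reduced (cathode); E°cell = +2.86 − (−2.94) = +5.80 V with n = 2.
At equilibrium E = 0, so log K = nE°cell / 0.0592 = (2)(+5.80) / 0.0592 = 195.9.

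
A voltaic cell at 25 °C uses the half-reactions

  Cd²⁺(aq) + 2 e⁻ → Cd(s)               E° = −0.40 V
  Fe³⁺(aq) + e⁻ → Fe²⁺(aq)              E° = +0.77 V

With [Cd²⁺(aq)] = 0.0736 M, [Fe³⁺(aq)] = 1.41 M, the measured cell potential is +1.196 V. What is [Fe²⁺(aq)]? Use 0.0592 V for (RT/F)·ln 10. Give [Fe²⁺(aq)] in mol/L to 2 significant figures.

1.9 M

The Fe³⁺/Fe²⁺ couple has the larger reduction potential, so it is the cathode: E°cell = +0.77 − (−0.40) = +1.17 V and n = 2.
Since E = E° − (0.0592/n)·log Q, log Q = n(E° − E)/0.0592 = −0.878.
Balancing electrons gives 2 Fe³⁺(aq) + Cd(s) → 2 Fe²⁺(aq) + Cd²⁺(aq); thus Q = ([Fe²⁺(aq)]^2·[Cd²⁺(aq)]) / [Fe³⁺(aq)]^2.
Substituting the known concentrations and solving, log [Fe²⁺(aq)] = 0.277 and [Fe²⁺(aq)] = 1.9 M.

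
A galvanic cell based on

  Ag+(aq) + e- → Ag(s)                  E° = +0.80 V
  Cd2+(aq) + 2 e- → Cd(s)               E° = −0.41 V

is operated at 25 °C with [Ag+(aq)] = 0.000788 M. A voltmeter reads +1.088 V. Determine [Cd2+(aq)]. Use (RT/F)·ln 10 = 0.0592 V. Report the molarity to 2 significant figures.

0.0082 M

Ag⁺/Ag is the cathode (higher E°); E°cell = +0.80 − (−0.41) = +1.21 V with n = 2.
Rearranging E = E° − (0.0592/n)·log Q gives log Q = 2(+1.21 − (+1.088))/0.0592 = 4.122.
Balancing electrons gives 2 Ag+(aq) + Cd(s) → 2 Ag(s) + Cd2+(aq); thus Q = [Cd2+(aq)] / [Ag+(aq)]^2.
Substituting the known concentrations and solving, log [Cd2+(aq)] = −2.085 and [Cd2+(aq)] = 0.0082 M.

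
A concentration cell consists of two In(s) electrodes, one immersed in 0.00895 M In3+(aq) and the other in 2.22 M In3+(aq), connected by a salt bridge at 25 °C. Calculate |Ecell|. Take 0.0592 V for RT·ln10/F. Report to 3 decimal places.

0.047 V

For a concentration cell E°cell = 0, since both electrodes use the same couple.
The compartment with the higher In3+(aq) concentration (2.22 M) acts as the cathode; ions are reduced there and produced at the dilute (0.00895 M) anode.
With n = 3, Ecell = −(0.0592/3)·log([dilute]/[conc]) = −(0.0592/3)·log(0.00895/2.22) = +0.047 V.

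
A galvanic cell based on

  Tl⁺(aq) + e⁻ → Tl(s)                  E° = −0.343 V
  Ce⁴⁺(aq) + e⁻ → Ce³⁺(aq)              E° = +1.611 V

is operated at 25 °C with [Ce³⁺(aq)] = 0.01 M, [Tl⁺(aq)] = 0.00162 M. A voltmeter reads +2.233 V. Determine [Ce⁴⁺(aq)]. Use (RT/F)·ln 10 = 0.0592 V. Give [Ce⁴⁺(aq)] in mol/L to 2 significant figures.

Ce⁴⁺/Ce³⁺ is the cathode (higher E°); E°cell = +1.611 − (−0.343) = +1.954 V with n = 1.
Since E = E° − (0.0592/n)·log Q, log Q = n(E° − E)/0.0592 = −4.713.
Balancing electrons gives Ce⁴⁺(aq) + Tl(s) → Ce³⁺(aq) + Tl⁺(aq); thus Q = ([Ce³⁺(aq)]·[Tl⁺(aq)]) / [Ce⁴⁺(aq)].
Solving for the unknown gives log [Ce⁴⁺(aq)] = −0.077, so [Ce⁴⁺(aq)] ≈ 0.84 M.

0.84 M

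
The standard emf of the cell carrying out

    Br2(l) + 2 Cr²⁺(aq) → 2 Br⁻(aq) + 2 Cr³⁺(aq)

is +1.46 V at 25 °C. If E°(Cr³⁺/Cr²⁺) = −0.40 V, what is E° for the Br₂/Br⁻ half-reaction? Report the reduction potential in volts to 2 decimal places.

+1.06 V

In the reaction as written the Br₂/Br⁻ couple is reduced (cathode) and Cr³⁺/Cr²⁺ is oxidized (anode), so E°cell = E°(Br₂/Br⁻) − E°(Cr³⁺/Cr²⁺).
E°(Br₂/Br⁻) = E°cell + E°(anode) = +1.46 + (−0.40) = +1.06 V.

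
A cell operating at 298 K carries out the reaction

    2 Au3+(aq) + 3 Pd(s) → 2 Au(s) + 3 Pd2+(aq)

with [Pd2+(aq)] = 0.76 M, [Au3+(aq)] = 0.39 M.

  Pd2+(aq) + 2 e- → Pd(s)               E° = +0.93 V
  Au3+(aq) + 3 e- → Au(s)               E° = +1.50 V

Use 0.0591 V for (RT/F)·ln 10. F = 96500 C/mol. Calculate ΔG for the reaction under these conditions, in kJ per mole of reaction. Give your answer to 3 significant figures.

−327 kJ/mol

The standard cell potential is +1.50 − (+0.93) = +0.57 V, with n = 6 electrons in the balanced equation.
Here Q = [Pd2+(aq)]^3 / [Au3+(aq)]^2 = 2.89 (log Q = 0.460), giving E = +0.57 − (0.0591/6)·(0.460) = +0.5655 V.
Finally ΔG = −nFE = −(6)(96500 C/mol)(+0.5655 V) = −327 kJ/mol.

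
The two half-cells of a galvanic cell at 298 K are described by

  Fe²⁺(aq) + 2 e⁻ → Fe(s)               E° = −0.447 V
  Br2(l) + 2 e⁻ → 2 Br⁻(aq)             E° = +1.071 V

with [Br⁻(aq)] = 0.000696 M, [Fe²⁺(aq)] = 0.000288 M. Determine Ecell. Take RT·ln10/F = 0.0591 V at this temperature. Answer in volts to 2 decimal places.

Br₂/Br⁻ is reduced (cathode, E° = +1.071 V) and Fe²⁺/Fe is oxidized (anode).
The standard potential is +1.071 − (−0.447) = +1.518 V and the balanced reaction transfers n = 2 electrons.
For the overall reaction Br2(l) + Fe(s) → 2 Br⁻(aq) + Fe²⁺(aq), Q = [Br⁻(aq)]^2·[Fe²⁺(aq)] = 1.4×10^−10, giving log Q = −9.855.
Applying E = E° − (RT ln10/nF)·log Q gives +1.518 − (0.0591/2)(−9.855) = +1.81 V.

+1.81 V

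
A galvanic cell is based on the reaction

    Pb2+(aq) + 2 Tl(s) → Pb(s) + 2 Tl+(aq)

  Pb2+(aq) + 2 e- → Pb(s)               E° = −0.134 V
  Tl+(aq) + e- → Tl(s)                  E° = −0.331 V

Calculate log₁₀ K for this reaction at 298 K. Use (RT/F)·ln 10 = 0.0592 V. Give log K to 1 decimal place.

log K = 6.7

The Pb²⁺/Pb couple is reduced (cathode); E°cell = −0.134 − (−0.331) = +0.197 V with n = 2.
At equilibrium E = 0, so log K = nE°cell / 0.0592 = (2)(+0.197) / 0.0592 = 6.7.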